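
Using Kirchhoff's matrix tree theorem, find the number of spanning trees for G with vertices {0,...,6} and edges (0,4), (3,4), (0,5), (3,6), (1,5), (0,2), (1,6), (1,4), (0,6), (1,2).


By Kirchhoff's matrix tree theorem, the number of spanning trees equals
the determinant of any cofactor of the Laplacian matrix L.
G has 7 vertices and 10 edges.
Computing the (6 x 6) cofactor determinant gives 96.

96


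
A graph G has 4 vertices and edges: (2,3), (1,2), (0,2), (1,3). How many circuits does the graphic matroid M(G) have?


A circuit in a graphic matroid = edge set of a simple cycle.
G has 4 vertices and 4 edges.
Enumerating all minimal edge subsets forming cycles...
Total circuits found: 1.

1


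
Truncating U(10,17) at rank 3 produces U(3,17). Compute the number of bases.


Truncating U(10,17) to rank 3 gives U(3,17).
Bases of U(3,17) are all 3-element subsets of 17 elements.
Number of bases = (17 choose 3) = 680.

680


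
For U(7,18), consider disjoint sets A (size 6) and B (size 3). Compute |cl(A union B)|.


|A union B| = 6 + 3 = 9 (disjoint).
In U(7,18), cl(S) = S if |S| < 7, else cl(S) = E.
Since 9 >= 7, cl(A union B) = E.
|cl(A union B)| = 18.

18


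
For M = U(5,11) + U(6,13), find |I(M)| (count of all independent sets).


For a direct sum, |I(M1+M2)| = |I(M1)| * |I(M2)|.
|I(U(5,11))| = sum C(11,k) for k=0..5 = 1024.
|I(U(6,13))| = sum C(13,k) for k=0..6 = 4096.
Total = 1024 * 4096 = 4194304.

4194304


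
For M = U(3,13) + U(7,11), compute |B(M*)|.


(M1+M2)* = M1* + M2*.
M1* = U(10,13), bases: C(13,10) = 286.
M2* = U(4,11), bases: C(11,4) = 330.
|B(M*)| = 286 * 330 = 94380.

94380


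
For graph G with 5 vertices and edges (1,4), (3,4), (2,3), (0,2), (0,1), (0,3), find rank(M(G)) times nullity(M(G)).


r(M) = |V| - c = 5 - 1 = 4.
nullity = |E| - r(M) = 6 - 4 = 2.
Product = 4 * 2 = 8.

8


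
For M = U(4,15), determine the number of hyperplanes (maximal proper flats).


Hyperplanes of U(4,15) are flats of rank 3.
In a uniform matroid, these are exactly the (3)-element subsets.
Count = C(15,3) = (15 * 14 * 13) / (1 * 2 * 3) = 455.

455


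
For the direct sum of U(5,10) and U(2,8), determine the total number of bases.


Bases of a direct sum M1 + M2: |B| = |B(M1)| * |B(M2)|.
|B(U(5,10))| = C(10,5) = 252.
|B(U(2,8))| = C(8,2) = 28.
Total bases = 252 * 28 = 7056.

7056


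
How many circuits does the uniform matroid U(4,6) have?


In U(4,6), circuits are the (5)-element subsets.
Any set of 5 elements is dependent, and removing any one element gives
an independent set of size 4, so it is a minimal dependent set.
Number of circuits = C(6,5) = 6! / (5! * 1!) = 6.

6


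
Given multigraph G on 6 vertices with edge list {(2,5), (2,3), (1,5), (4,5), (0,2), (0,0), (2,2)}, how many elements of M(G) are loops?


In a graphic matroid, a loop is a self-loop edge (u,u) with rank 0.
Examining all 7 edges for self-loops...
Self-loops found: (0,0), (2,2)
Number of loops = 2.

2


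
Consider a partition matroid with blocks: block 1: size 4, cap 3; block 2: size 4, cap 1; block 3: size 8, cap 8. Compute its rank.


Rank of a partition matroid = sum of min(|Si|, ci) for each block.
= min(4,3) + min(4,1) + min(8,8)
= 3 + 1 + 8
= 12.

12


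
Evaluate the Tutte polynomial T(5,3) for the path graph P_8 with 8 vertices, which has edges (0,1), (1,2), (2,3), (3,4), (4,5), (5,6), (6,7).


A path on 8 vertices is a tree with 7 edges.
T(x,y) = x^(7) for any tree.
T(5,3) = 5^7 = 78125.

78125


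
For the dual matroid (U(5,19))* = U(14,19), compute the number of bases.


The dual of U(r,n) is U(n-r, n) = U(14,19).
Bases of U(14,19) are all (14)-element subsets.
|B(M*)| = C(19,14) = 19! / (14! * 5!) = 11628.

11628


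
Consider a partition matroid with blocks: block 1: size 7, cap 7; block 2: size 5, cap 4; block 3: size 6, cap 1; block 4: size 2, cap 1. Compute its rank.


Rank of a partition matroid = sum of min(|Si|, ci) for each block.
= min(7,7) + min(5,4) + min(6,1) + min(2,1)
= 7 + 4 + 1 + 1
= 13.

13


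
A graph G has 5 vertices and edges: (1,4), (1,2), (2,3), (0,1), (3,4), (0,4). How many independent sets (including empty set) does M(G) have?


An independent set in a graphic matroid is an acyclic edge subset.
G has 5 vertices and 6 edges.
Enumerate all 2^6 = 64 subsets, checking for acyclicity.
Total independent sets = 52.

52


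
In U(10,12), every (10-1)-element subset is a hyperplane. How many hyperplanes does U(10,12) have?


Hyperplanes of U(10,12) are flats of rank 9.
In a uniform matroid, these are exactly the (9)-element subsets.
Count = C(12,9) = 12! / (9! * 3!) = 220.

220


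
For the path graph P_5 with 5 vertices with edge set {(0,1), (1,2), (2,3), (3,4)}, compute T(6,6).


A path on 5 vertices is a tree with 4 edges.
T(x,y) = x^(4) for any tree.
T(6,6) = 6^4 = 1296.

1296


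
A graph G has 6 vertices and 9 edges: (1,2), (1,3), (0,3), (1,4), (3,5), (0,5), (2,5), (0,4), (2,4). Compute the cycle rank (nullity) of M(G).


Cycle rank (nullity) = |E| - r(M) = |E| - (|V| - c).
|E| = 9, |V| = 6, c = 1.
Nullity = 9 - (6 - 1) = 9 - 5 = 4.

4


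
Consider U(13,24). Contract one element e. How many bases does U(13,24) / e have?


Contracting e from U(13,24) gives U(12,23).
Bases of U(12,23) = C(23,12) = 23! / (12! * 11!) = 1352078.

1352078


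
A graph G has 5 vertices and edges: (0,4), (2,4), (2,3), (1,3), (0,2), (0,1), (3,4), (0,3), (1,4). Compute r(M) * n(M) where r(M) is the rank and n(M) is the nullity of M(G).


r(M) = |V| - c = 5 - 1 = 4.
nullity = |E| - r(M) = 9 - 4 = 5.
Product = 4 * 5 = 20.

20


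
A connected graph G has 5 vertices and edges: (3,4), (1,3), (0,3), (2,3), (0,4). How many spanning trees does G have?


By Kirchhoff's matrix tree theorem, the number of spanning trees equals
the determinant of any cofactor of the Laplacian matrix L.
G has 5 vertices and 5 edges.
Computing the (4 x 4) cofactor determinant gives 3.

3


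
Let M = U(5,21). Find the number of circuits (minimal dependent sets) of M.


In U(5,21), circuits are the (6)-element subsets.
Any set of 6 elements is dependent, and removing any one element gives
an independent set of size 5, so it is a minimal dependent set.
Number of circuits = C(21,6) = 54264.

54264


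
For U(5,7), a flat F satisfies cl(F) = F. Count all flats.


Flats of U(5,7): every subset of size < 5 is a flat, plus E itself.
Count = C(7,0) + C(7,1) + C(7,2) + C(7,3) + C(7,4) + 1
     = 1 + 7 + 21 + 35 + 35 + 1
     = 100.

100


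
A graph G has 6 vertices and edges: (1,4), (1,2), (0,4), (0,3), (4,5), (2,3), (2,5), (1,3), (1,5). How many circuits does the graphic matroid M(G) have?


A circuit in a graphic matroid = edge set of a simple cycle.
G has 6 vertices and 9 edges.
Enumerating all minimal edge subsets forming cycles...
Total circuits found: 13.

13


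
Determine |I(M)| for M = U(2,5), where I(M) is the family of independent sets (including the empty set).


Independent sets of U(2,5) are all subsets of size <= 2.
Count = C(5,0) + C(5,1) + C(5,2)
     = 1 + 5 + 10
     = 16.

16


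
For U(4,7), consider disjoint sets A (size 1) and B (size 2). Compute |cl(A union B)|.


|A union B| = 1 + 2 = 3 (disjoint).
In U(4,7), cl(S) = S if |S| < 4, else cl(S) = E.
Since 3 < 4, cl(A union B) = A union B.
|cl(A union B)| = 3.

3


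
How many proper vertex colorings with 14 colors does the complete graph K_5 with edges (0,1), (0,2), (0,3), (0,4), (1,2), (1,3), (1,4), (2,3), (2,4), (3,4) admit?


P(K_5, k) = k(k-1)(k-2)...(k-4).
P(14) = (14) * (13) * (12) * (11) * (10) = 240240.

240240


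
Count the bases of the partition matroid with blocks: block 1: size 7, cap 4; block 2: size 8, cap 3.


A basis picks exactly ci elements from block i.
Number of bases = product of C(|Si|, ci).
= C(7,4) * C(8,3)
= 35 * 56
= 1960.

1960


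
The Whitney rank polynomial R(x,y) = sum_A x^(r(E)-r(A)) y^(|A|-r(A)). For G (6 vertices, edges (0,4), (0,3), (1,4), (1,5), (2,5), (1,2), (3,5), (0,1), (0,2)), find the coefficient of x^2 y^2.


R(x,y) = sum over A in 2^E of x^(r(E)-r(A)) * y^(|A|-r(A)).
G has 6 vertices, 9 edges. r(E) = 5.
Enumerate all 2^9 = 512 subsets.
Count subsets with r(E)-r(A)=2 and |A|-r(A)=2: 2.

2


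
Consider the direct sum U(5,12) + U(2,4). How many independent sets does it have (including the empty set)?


For a direct sum, |I(M1+M2)| = |I(M1)| * |I(M2)|.
|I(U(5,12))| = sum C(12,k) for k=0..5 = 1586.
|I(U(2,4))| = sum C(4,k) for k=0..2 = 11.
Total = 1586 * 11 = 17446.

17446


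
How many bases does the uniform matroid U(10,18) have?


Bases of U(10,18) are all 10-element subsets of the 18-element ground set.
Number of bases = C(18,10).
(18 choose 10) = 43758.

43758


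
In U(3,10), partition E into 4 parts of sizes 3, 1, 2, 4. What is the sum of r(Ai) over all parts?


r(Ai) = min(|Ai|, 3) for each part.
Sum = min(3,3) + min(1,3) + min(2,3) + min(4,3)
    = 3 + 1 + 2 + 3
    = 9.

9


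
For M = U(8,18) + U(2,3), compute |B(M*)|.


(M1+M2)* = M1* + M2*.
M1* = U(10,18), bases: C(18,10) = 43758.
M2* = U(1,3), bases: C(3,1) = 3.
|B(M*)| = 43758 * 3 = 131274.

131274


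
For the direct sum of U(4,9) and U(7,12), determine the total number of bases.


Bases of a direct sum M1 + M2: |B| = |B(M1)| * |B(M2)|.
|B(U(4,9))| = C(9,4) = 126.
|B(U(7,12))| = C(12,7) = 792.
Total bases = 126 * 792 = 99792.

99792


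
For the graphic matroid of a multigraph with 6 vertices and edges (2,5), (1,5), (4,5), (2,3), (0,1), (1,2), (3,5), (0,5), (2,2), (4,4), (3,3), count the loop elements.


In a graphic matroid, a loop is a self-loop edge (u,u) with rank 0.
Examining all 11 edges for self-loops...
Self-loops found: (2,2), (4,4), (3,3)
Number of loops = 3.

3


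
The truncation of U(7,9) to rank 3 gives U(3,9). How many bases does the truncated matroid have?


Truncating U(7,9) to rank 3 gives U(3,9).
Bases of U(3,9) are all 3-element subsets of 9 elements.
Number of bases = C(9,3) = (9 * 8 * 7) / (1 * 2 * 3) = 84.

84


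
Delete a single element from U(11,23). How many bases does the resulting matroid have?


Deleting e from U(11,23) gives U(11,22) since n > r.
Bases of U(11,22) = (22 choose 11) = 705432.

705432


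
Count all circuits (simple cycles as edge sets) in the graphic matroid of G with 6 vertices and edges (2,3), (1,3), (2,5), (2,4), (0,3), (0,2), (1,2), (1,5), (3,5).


A circuit in a graphic matroid = edge set of a simple cycle.
G has 6 vertices and 9 edges.
Enumerating all minimal edge subsets forming cycles...
Total circuits found: 12.

12


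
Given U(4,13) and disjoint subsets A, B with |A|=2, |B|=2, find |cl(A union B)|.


|A union B| = 2 + 2 = 4 (disjoint).
In U(4,13), cl(S) = S if |S| < 4, else cl(S) = E.
Since 4 >= 4, cl(A union B) = E.
|cl(A union B)| = 13.

13


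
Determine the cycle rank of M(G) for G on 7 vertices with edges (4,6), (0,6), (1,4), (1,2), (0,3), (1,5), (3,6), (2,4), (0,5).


Cycle rank (nullity) = |E| - r(M) = |E| - (|V| - c).
|E| = 9, |V| = 7, c = 1.
Nullity = 9 - (7 - 1) = 9 - 6 = 3.

3


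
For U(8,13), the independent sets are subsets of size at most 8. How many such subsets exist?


Independent sets of U(8,13) are all subsets of size <= 8.
Count = C(13,0) + C(13,1) + C(13,2) + C(13,3) + C(13,4) + C(13,5) + C(13,6) + C(13,7) + C(13,8)
     = 1 + 13 + 78 + 286 + 715 + 1287 + 1716 + 1716 + 1287
     = 7099.

7099


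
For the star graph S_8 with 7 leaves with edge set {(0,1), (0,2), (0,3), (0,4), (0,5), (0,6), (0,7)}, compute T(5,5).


A star on 8 vertices is a tree with 7 edges.
T(x,y) = x^(7) for any tree.
T(5,5) = 5^7 = 78125.

78125


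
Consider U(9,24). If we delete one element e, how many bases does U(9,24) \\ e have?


Deleting e from U(9,24) gives U(9,23) since n > r.
Bases of U(9,23) = C(23,9) = 23! / (9! * 14!) = 817190.

817190


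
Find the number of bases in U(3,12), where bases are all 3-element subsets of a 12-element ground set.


Bases of U(3,12) are all 3-element subsets of the 12-element ground set.
Number of bases = C(12,3).
(12 choose 3) = 220.

220


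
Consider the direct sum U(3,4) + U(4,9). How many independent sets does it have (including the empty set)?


For a direct sum, |I(M1+M2)| = |I(M1)| * |I(M2)|.
|I(U(3,4))| = sum C(4,k) for k=0..3 = 15.
|I(U(4,9))| = sum C(9,k) for k=0..4 = 256.
Total = 15 * 256 = 3840.

3840


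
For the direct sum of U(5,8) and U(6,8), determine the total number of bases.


Bases of a direct sum M1 + M2: |B| = |B(M1)| * |B(M2)|.
|B(U(5,8))| = C(8,5) = 56.
|B(U(6,8))| = C(8,6) = 28.
Total bases = 56 * 28 = 1568.

1568


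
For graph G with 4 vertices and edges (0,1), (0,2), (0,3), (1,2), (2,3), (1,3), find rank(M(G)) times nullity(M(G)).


r(M) = |V| - c = 4 - 1 = 3.
nullity = |E| - r(M) = 6 - 3 = 3.
Product = 3 * 3 = 9.

9


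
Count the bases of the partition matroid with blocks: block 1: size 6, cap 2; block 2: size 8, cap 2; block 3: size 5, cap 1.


A basis picks exactly ci elements from block i.
Number of bases = product of C(|Si|, ci).
= C(6,2) * C(8,2) * C(5,1)
= 15 * 28 * 5
= 2100.

2100


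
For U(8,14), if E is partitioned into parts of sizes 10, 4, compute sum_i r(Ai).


r(Ai) = min(|Ai|, 8) for each part.
Sum = min(10,8) + min(4,8)
    = 8 + 4
    = 12.

12


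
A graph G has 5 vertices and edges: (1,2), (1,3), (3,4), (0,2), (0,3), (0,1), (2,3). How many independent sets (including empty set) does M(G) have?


An independent set in a graphic matroid is an acyclic edge subset.
G has 5 vertices and 7 edges.
Enumerate all 2^7 = 128 subsets, checking for acyclicity.
Total independent sets = 76.

76


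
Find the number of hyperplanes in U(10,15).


Hyperplanes of U(10,15) are flats of rank 9.
In a uniform matroid, these are exactly the (9)-element subsets.
Count = C(15,9) = 15! / (9! * 6!) = 5005.

5005


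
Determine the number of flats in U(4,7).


Flats of U(4,7): every subset of size < 4 is a flat, plus E itself.
Count = C(7,0) + C(7,1) + C(7,2) + C(7,3) + 1
     = 1 + 7 + 21 + 35 + 1
     = 65.

65


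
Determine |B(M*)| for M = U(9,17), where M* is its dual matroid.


The dual of U(r,n) is U(n-r, n) = U(8,17).
Bases of U(8,17) are all (8)-element subsets.
|B(M*)| = C(17,8) = 17! / (8! * 9!) = 24310.

24310


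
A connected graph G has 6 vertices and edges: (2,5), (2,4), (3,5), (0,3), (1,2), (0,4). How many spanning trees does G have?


By Kirchhoff's matrix tree theorem, the number of spanning trees equals
the determinant of any cofactor of the Laplacian matrix L.
G has 6 vertices and 6 edges.
Computing the (5 x 5) cofactor determinant gives 5.

5


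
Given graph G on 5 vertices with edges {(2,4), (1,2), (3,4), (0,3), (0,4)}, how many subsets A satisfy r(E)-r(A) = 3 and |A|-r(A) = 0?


R(x,y) = sum over A in 2^E of x^(r(E)-r(A)) * y^(|A|-r(A)).
G has 5 vertices, 5 edges. r(E) = 4.
Enumerate all 2^5 = 32 subsets.
Count subsets with r(E)-r(A)=3 and |A|-r(A)=0: 5.

5


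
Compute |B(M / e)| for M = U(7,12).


Contracting e from U(7,12) gives U(6,11).
Bases of U(6,11) = C(11,6) = 11! / (6! * 5!) = 462.

462


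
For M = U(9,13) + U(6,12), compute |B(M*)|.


(M1+M2)* = M1* + M2*.
M1* = U(4,13), bases: C(13,4) = 715.
M2* = U(6,12), bases: C(12,6) = 924.
|B(M*)| = 715 * 924 = 660660.

660660


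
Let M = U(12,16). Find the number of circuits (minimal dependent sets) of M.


In U(12,16), circuits are the (13)-element subsets.
Any set of 13 elements is dependent, and removing any one element gives
an independent set of size 12, so it is a minimal dependent set.
Number of circuits = (16 choose 13) = 560.

560


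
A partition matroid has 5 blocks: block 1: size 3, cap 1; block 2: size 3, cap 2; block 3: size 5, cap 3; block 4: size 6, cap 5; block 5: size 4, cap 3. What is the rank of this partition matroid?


Rank of a partition matroid = sum of min(|Si|, ci) for each block.
= min(3,1) + min(3,2) + min(5,3) + min(6,5) + min(4,3)
= 1 + 2 + 3 + 5 + 3
= 14.

14


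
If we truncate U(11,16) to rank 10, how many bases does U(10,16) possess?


Truncating U(11,16) to rank 10 gives U(10,16).
Bases of U(10,16) are all 10-element subsets of 16 elements.
Number of bases = C(16,10) = 16! / (10! * 6!) = 8008.

8008


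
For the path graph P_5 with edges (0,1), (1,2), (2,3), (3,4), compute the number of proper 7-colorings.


P(P_5, k) = k * (k-1)^(4).
P(7) = 7 * 6^4 = 7 * 1296 = 9072.

9072


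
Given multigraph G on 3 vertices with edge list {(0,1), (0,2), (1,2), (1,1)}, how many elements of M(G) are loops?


In a graphic matroid, a loop is a self-loop edge (u,u) with rank 0.
Examining all 4 edges for self-loops...
Self-loops found: (1,1)
Number of loops = 1.

1


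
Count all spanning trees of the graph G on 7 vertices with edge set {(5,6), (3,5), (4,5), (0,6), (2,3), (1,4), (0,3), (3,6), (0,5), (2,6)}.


By Kirchhoff's matrix tree theorem, the number of spanning trees equals
the determinant of any cofactor of the Laplacian matrix L.
G has 7 vertices and 10 edges.
Computing the (6 x 6) cofactor determinant gives 40.

40


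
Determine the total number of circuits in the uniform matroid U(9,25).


In U(9,25), circuits are the (10)-element subsets.
Any set of 10 elements is dependent, and removing any one element gives
an independent set of size 9, so it is a minimal dependent set.
Number of circuits = C(25,10) = 25! / (10! * 15!) = 3268760.

3268760


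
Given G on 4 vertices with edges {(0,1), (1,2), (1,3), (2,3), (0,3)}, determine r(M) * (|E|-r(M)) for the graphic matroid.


r(M) = |V| - c = 4 - 1 = 3.
nullity = |E| - r(M) = 5 - 3 = 2.
Product = 3 * 2 = 6.

6


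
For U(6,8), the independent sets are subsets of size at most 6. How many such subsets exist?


Independent sets of U(6,8) are all subsets of size <= 6.
Count = (8 choose 0) + (8 choose 1) + (8 choose 2) + (8 choose 3) + (8 choose 4) + (8 choose 5) + (8 choose 6)
     = 1 + 8 + 28 + 56 + 70 + 56 + 28
     = 247.

247


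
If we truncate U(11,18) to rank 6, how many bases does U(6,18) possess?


Truncating U(11,18) to rank 6 gives U(6,18).
Bases of U(6,18) are all 6-element subsets of 18 elements.
Number of bases = C(18,6) = 18564.

18564


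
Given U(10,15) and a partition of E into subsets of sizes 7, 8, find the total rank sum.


r(Ai) = min(|Ai|, 10) for each part.
Sum = min(7,10) + min(8,10)
    = 7 + 8
    = 15.

15


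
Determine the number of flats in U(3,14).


Flats of U(3,14): every subset of size < 3 is a flat, plus E itself.
Count = (14 choose 0) + (14 choose 1) + (14 choose 2) + 1
     = 1 + 14 + 91 + 1
     = 107.

107


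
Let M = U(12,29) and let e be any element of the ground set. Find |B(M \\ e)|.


Deleting e from U(12,29) gives U(12,28) since n > r.
Bases of U(12,28) = C(28,12) = 30421755.

30421755


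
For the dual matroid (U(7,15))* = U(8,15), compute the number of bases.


The dual of U(r,n) is U(n-r, n) = U(8,15).
Bases of U(8,15) are all (8)-element subsets.
|B(M*)| = C(15,8) = 6435.

6435


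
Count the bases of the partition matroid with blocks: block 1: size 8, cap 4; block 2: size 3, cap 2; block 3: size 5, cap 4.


A basis picks exactly ci elements from block i.
Number of bases = product of C(|Si|, ci).
= C(8,4) * C(3,2) * C(5,4)
= 70 * 3 * 5
= 1050.

1050


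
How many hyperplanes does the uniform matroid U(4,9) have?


Hyperplanes of U(4,9) are flats of rank 3.
In a uniform matroid, these are exactly the (3)-element subsets.
Count = C(9,3) = 9! / (3! * 6!) = 84.

84


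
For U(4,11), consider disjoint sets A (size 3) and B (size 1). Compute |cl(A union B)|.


|A union B| = 3 + 1 = 4 (disjoint).
In U(4,11), cl(S) = S if |S| < 4, else cl(S) = E.
Since 4 >= 4, cl(A union B) = E.
|cl(A union B)| = 11.

11


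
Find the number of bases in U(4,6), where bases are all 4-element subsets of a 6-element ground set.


Bases of U(4,6) are all 4-element subsets of the 6-element ground set.
Number of bases = C(6,4).
C(6,4) = 6! / (4! * 2!) = 15.

15


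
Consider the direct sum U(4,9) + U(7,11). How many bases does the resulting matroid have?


Bases of a direct sum M1 + M2: |B| = |B(M1)| * |B(M2)|.
|B(U(4,9))| = C(9,4) = 126.
|B(U(7,11))| = C(11,7) = 330.
Total bases = 126 * 330 = 41580.

41580


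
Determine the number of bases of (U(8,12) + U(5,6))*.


(M1+M2)* = M1* + M2*.
M1* = U(4,12), bases: C(12,4) = 495.
M2* = U(1,6), bases: C(6,1) = 6.
|B(M*)| = 495 * 6 = 2970.

2970


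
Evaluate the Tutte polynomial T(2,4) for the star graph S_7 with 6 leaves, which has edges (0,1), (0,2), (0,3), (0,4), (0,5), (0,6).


A star on 7 vertices is a tree with 6 edges.
T(x,y) = x^(6) for any tree.
T(2,4) = 2^6 = 64.

64


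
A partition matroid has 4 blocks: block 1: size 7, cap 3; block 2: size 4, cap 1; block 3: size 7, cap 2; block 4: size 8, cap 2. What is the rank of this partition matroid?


Rank of a partition matroid = sum of min(|Si|, ci) for each block.
= min(7,3) + min(4,1) + min(7,2) + min(8,2)
= 3 + 1 + 2 + 2
= 8.

8


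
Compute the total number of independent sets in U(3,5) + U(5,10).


For a direct sum, |I(M1+M2)| = |I(M1)| * |I(M2)|.
|I(U(3,5))| = sum C(5,k) for k=0..3 = 26.
|I(U(5,10))| = sum C(10,k) for k=0..5 = 638.
Total = 26 * 638 = 16588.

16588


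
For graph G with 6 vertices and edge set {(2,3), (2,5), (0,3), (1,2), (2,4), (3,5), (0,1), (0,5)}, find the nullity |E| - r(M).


Cycle rank (nullity) = |E| - r(M) = |E| - (|V| - c).
|E| = 8, |V| = 6, c = 1.
Nullity = 8 - (6 - 1) = 8 - 5 = 3.

3


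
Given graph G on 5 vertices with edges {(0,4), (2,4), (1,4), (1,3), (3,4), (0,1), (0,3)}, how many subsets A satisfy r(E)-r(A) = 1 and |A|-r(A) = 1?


R(x,y) = sum over A in 2^E of x^(r(E)-r(A)) * y^(|A|-r(A)).
G has 5 vertices, 7 edges. r(E) = 4.
Enumerate all 2^7 = 128 subsets.
Count subsets with r(E)-r(A)=1 and |A|-r(A)=1: 19.

19


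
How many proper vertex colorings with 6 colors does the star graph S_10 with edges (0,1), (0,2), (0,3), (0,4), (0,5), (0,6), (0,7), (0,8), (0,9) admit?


P(tree, k) = k * (k-1)^(9) for any tree on 10 vertices.
P(6) = 6 * 5^9 = 6 * 1953125 = 11718750.

11718750


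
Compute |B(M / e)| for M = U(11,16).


Contracting e from U(11,16) gives U(10,15).
Bases of U(10,15) = C(15,10) = 15! / (10! * 5!) = 3003.

3003


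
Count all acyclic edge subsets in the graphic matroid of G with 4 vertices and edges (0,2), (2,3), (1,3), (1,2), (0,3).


An independent set in a graphic matroid is an acyclic edge subset.
G has 4 vertices and 5 edges.
Enumerate all 2^5 = 32 subsets, checking for acyclicity.
Total independent sets = 24.

24


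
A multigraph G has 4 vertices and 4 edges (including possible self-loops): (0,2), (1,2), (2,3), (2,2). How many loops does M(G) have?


In a graphic matroid, a loop is a self-loop edge (u,u) with rank 0.
Examining all 4 edges for self-loops...
Self-loops found: (2,2)
Number of loops = 1.

1


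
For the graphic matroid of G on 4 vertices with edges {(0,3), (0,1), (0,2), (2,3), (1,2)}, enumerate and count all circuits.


A circuit in a graphic matroid = edge set of a simple cycle.
G has 4 vertices and 5 edges.
Enumerating all minimal edge subsets forming cycles...
Total circuits found: 3.

3


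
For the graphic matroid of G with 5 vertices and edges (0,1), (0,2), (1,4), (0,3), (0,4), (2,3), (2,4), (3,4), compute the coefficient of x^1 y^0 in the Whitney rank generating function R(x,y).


R(x,y) = sum over A in 2^E of x^(r(E)-r(A)) * y^(|A|-r(A)).
G has 5 vertices, 8 edges. r(E) = 4.
Enumerate all 2^8 = 256 subsets.
Count subsets with r(E)-r(A)=1 and |A|-r(A)=0: 51.

51


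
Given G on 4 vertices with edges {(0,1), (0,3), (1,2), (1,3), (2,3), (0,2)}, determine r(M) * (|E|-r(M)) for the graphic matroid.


r(M) = |V| - c = 4 - 1 = 3.
nullity = |E| - r(M) = 6 - 3 = 3.
Product = 3 * 3 = 9.

9


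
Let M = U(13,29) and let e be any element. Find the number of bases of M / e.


Contracting e from U(13,29) gives U(12,28).
Bases of U(12,28) = (28 choose 12) = 30421755.

30421755


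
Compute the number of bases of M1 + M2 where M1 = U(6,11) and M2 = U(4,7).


Bases of a direct sum M1 + M2: |B| = |B(M1)| * |B(M2)|.
|B(U(6,11))| = C(11,6) = 462.
|B(U(4,7))| = C(7,4) = 35.
Total bases = 462 * 35 = 16170.

16170


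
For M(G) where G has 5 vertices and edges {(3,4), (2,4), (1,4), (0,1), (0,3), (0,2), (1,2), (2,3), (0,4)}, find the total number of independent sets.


An independent set in a graphic matroid is an acyclic edge subset.
G has 5 vertices and 9 edges.
Enumerate all 2^9 = 512 subsets, checking for acyclicity.
Total independent sets = 198.

198


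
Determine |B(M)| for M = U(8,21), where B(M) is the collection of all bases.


Bases of U(8,21) are all 8-element subsets of the 21-element ground set.
Number of bases = C(21,8).
(21 choose 8) = 203490.

203490


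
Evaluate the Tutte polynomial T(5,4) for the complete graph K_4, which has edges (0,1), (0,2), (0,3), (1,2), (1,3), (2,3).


T(K_4; x,y) = x^3 + 3x^2 + 4xy + 2x + y^3 + 3y^2 + 2y.
Substituting x=5, y=4:
= 125 + 75 + 80 + 10 + 64 + 48 + 8
= 410.

410


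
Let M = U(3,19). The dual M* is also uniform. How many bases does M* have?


The dual of U(r,n) is U(n-r, n) = U(16,19).
Bases of U(16,19) are all (16)-element subsets.
|B(M*)| = C(19,16) = 969.

969


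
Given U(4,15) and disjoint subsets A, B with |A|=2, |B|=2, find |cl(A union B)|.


|A union B| = 2 + 2 = 4 (disjoint).
In U(4,15), cl(S) = S if |S| < 4, else cl(S) = E.
Since 4 >= 4, cl(A union B) = E.
|cl(A union B)| = 15.

15


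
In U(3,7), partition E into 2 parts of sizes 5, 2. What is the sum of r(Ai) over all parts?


r(Ai) = min(|Ai|, 3) for each part.
Sum = min(5,3) + min(2,3)
    = 3 + 2
    = 5.

5


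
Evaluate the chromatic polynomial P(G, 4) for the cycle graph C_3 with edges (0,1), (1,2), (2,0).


P(C_3, k) = (k-1)^3 + (-1)^3*(k-1).
P(4) = (3)^3 - 3
= 27 - 3 = 24.

24


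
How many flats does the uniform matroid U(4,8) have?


Flats of U(4,8): every subset of size < 4 is a flat, plus E itself.
Count = C(8,0) + C(8,1) + C(8,2) + C(8,3) + 1
     = 1 + 8 + 28 + 56 + 1
     = 94.

94


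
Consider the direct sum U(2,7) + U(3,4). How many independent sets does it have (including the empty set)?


For a direct sum, |I(M1+M2)| = |I(M1)| * |I(M2)|.
|I(U(2,7))| = sum C(7,k) for k=0..2 = 29.
|I(U(3,4))| = sum C(4,k) for k=0..3 = 15.
Total = 29 * 15 = 435.

435


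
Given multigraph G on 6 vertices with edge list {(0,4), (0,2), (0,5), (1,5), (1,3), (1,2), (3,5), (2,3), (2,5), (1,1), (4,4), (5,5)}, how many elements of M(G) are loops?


In a graphic matroid, a loop is a self-loop edge (u,u) with rank 0.
Examining all 12 edges for self-loops...
Self-loops found: (1,1), (4,4), (5,5)
Number of loops = 3.

3


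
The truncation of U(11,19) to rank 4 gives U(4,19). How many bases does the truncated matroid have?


Truncating U(11,19) to rank 4 gives U(4,19).
Bases of U(4,19) are all 4-element subsets of 19 elements.
Number of bases = C(19,4) = (19 * 18 * 17 * 16) / (1 * 2 * 3 * 4) = 3876.

3876


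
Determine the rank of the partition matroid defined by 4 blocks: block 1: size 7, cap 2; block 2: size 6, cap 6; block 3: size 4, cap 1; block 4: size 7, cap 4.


Rank of a partition matroid = sum of min(|Si|, ci) for each block.
= min(7,2) + min(6,6) + min(4,1) + min(7,4)
= 2 + 6 + 1 + 4
= 13.

13


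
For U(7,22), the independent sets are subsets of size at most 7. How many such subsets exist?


Independent sets of U(7,22) are all subsets of size <= 7.
Count = (22 choose 0) + (22 choose 1) + (22 choose 2) + (22 choose 3) + (22 choose 4) + (22 choose 5) + (22 choose 6) + (22 choose 7)
     = 1 + 22 + 231 + 1540 + 7315 + 26334 + 74613 + 170544
     = 280600.

280600


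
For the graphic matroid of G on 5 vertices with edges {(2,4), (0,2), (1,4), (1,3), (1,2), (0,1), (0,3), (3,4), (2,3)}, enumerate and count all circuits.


A circuit in a graphic matroid = edge set of a simple cycle.
G has 5 vertices and 9 edges.
Enumerating all minimal edge subsets forming cycles...
Total circuits found: 22.

22


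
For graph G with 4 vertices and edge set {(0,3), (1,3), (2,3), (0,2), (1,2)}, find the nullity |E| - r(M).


Cycle rank (nullity) = |E| - r(M) = |E| - (|V| - c).
|E| = 5, |V| = 4, c = 1.
Nullity = 5 - (4 - 1) = 5 - 3 = 2.

2


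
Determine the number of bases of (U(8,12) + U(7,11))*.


(M1+M2)* = M1* + M2*.
M1* = U(4,12), bases: C(12,4) = 495.
M2* = U(4,11), bases: C(11,4) = 330.
|B(M*)| = 495 * 330 = 163350.

163350


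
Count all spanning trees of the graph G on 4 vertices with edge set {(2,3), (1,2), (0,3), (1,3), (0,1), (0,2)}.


By Kirchhoff's matrix tree theorem, the number of spanning trees equals
the determinant of any cofactor of the Laplacian matrix L.
G has 4 vertices and 6 edges.
Computing the (3 x 3) cofactor determinant gives 16.

16


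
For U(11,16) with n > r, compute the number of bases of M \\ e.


Deleting e from U(11,16) gives U(11,15) since n > r.
Bases of U(11,15) = (15 choose 11) = 1365.

1365


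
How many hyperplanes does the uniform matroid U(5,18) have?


Hyperplanes of U(5,18) are flats of rank 4.
In a uniform matroid, these are exactly the (4)-element subsets.
Count = C(18,4) = (18 * 17 * 16 * 15) / (1 * 2 * 3 * 4) = 3060.

3060


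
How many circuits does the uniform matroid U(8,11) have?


In U(8,11), circuits are the (9)-element subsets.
Any set of 9 elements is dependent, and removing any one element gives
an independent set of size 8, so it is a minimal dependent set.
Number of circuits = C(11,9) = 11! / (9! * 2!) = 55.

55


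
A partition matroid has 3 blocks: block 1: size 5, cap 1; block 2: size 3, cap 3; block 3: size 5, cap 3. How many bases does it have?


A basis picks exactly ci elements from block i.
Number of bases = product of C(|Si|, ci).
= C(5,1) * C(3,3) * C(5,3)
= 5 * 1 * 10
= 50.

50


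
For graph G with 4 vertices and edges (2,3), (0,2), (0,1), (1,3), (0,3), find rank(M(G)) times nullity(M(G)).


r(M) = |V| - c = 4 - 1 = 3.
nullity = |E| - r(M) = 5 - 3 = 2.
Product = 3 * 2 = 6.

6


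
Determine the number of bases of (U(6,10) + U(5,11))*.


(M1+M2)* = M1* + M2*.
M1* = U(4,10), bases: C(10,4) = 210.
M2* = U(6,11), bases: C(11,6) = 462.
|B(M*)| = 210 * 462 = 97020.

97020


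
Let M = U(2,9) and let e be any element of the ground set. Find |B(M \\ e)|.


Deleting e from U(2,9) gives U(2,8) since n > r.
Bases of U(2,8) = C(8,2) = (8 * 7) / (1 * 2) = 28.

28


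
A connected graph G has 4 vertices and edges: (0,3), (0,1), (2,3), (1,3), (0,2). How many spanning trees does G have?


By Kirchhoff's matrix tree theorem, the number of spanning trees equals
the determinant of any cofactor of the Laplacian matrix L.
G has 4 vertices and 5 edges.
Computing the (3 x 3) cofactor determinant gives 8.

8


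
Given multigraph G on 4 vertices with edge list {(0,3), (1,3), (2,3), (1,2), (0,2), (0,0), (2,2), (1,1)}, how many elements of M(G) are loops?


In a graphic matroid, a loop is a self-loop edge (u,u) with rank 0.
Examining all 8 edges for self-loops...
Self-loops found: (0,0), (2,2), (1,1)
Number of loops = 3.

3


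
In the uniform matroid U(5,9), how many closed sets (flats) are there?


Flats of U(5,9): every subset of size < 5 is a flat, plus E itself.
Count = (9 choose 0) + (9 choose 1) + (9 choose 2) + (9 choose 3) + (9 choose 4) + 1
     = 1 + 9 + 36 + 84 + 126 + 1
     = 257.

257


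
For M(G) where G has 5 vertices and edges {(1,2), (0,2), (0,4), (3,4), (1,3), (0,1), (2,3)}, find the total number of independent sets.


An independent set in a graphic matroid is an acyclic edge subset.
G has 5 vertices and 7 edges.
Enumerate all 2^7 = 128 subsets, checking for acyclicity.
Total independent sets = 86.

86


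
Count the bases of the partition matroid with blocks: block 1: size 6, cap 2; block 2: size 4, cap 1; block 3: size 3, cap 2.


A basis picks exactly ci elements from block i.
Number of bases = product of C(|Si|, ci).
= C(6,2) * C(4,1) * C(3,2)
= 15 * 4 * 3
= 180.

180


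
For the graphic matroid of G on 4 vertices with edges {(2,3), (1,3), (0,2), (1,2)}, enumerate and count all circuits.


A circuit in a graphic matroid = edge set of a simple cycle.
G has 4 vertices and 4 edges.
Enumerating all minimal edge subsets forming cycles...
Total circuits found: 1.

1


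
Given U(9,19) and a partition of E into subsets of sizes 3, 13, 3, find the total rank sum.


r(Ai) = min(|Ai|, 9) for each part.
Sum = min(3,9) + min(13,9) + min(3,9)
    = 3 + 9 + 3
    = 15.

15


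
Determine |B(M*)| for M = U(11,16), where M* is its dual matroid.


The dual of U(r,n) is U(n-r, n) = U(5,16).
Bases of U(5,16) are all (5)-element subsets.
|B(M*)| = (16 choose 5) = 4368.

4368


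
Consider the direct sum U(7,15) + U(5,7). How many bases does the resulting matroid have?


Bases of a direct sum M1 + M2: |B| = |B(M1)| * |B(M2)|.
|B(U(7,15))| = C(15,7) = 6435.
|B(U(5,7))| = C(7,5) = 21.
Total bases = 6435 * 21 = 135135.

135135


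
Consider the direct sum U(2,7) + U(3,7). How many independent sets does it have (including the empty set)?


For a direct sum, |I(M1+M2)| = |I(M1)| * |I(M2)|.
|I(U(2,7))| = sum C(7,k) for k=0..2 = 29.
|I(U(3,7))| = sum C(7,k) for k=0..3 = 64.
Total = 29 * 64 = 1856.

1856


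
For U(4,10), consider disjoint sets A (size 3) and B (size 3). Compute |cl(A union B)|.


|A union B| = 3 + 3 = 6 (disjoint).
In U(4,10), cl(S) = S if |S| < 4, else cl(S) = E.
Since 6 >= 4, cl(A union B) = E.
|cl(A union B)| = 10.

10


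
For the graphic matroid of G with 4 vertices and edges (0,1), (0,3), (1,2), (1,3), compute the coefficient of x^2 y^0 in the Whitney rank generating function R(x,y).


R(x,y) = sum over A in 2^E of x^(r(E)-r(A)) * y^(|A|-r(A)).
G has 4 vertices, 4 edges. r(E) = 3.
Enumerate all 2^4 = 16 subsets.
Count subsets with r(E)-r(A)=2 and |A|-r(A)=0: 4.

4


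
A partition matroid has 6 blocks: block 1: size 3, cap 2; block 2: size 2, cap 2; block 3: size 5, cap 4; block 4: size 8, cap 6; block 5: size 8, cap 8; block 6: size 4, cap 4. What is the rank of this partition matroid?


Rank of a partition matroid = sum of min(|Si|, ci) for each block.
= min(3,2) + min(2,2) + min(5,4) + min(8,6) + min(8,8) + min(4,4)
= 2 + 2 + 4 + 6 + 8 + 4
= 26.

26


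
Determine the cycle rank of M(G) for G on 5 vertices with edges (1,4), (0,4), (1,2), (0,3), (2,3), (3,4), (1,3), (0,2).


Cycle rank (nullity) = |E| - r(M) = |E| - (|V| - c).
|E| = 8, |V| = 5, c = 1.
Nullity = 8 - (5 - 1) = 8 - 4 = 4.

4


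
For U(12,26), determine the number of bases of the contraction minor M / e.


Contracting e from U(12,26) gives U(11,25).
Bases of U(11,25) = C(25,11) = 4457400.

4457400


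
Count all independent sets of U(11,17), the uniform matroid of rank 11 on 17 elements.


Independent sets of U(11,17) are all subsets of size <= 11.
Count = C(17,0) + C(17,1) + C(17,2) + C(17,3) + C(17,4) + C(17,5) + C(17,6) + C(17,7) + C(17,8) + C(17,9) + C(17,10) + C(17,11)
     = 1 + 17 + 136 + 680 + 2380 + 6188 + 12376 + 19448 + 24310 + 24310 + 19448 + 12376
     = 121670.

121670


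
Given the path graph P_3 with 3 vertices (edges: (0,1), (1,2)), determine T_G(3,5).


A path on 3 vertices is a tree with 2 edges.
T(x,y) = x^(2) for any tree.
T(3,5) = 3^2 = 9.

9


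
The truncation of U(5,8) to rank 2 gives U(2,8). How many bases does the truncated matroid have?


Truncating U(5,8) to rank 2 gives U(2,8).
Bases of U(2,8) are all 2-element subsets of 8 elements.
Number of bases = C(8,2) = 8! / (2! * 6!) = 28.

28


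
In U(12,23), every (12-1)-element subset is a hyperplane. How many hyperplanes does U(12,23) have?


Hyperplanes of U(12,23) are flats of rank 11.
In a uniform matroid, these are exactly the (11)-element subsets.
Count = C(23,11) = 1352078.

1352078


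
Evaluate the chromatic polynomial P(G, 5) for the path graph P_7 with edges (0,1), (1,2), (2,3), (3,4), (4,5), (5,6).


P(P_7, k) = k * (k-1)^(6).
P(5) = 5 * 4^6 = 5 * 4096 = 20480.

20480


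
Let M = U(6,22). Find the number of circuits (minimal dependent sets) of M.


In U(6,22), circuits are the (7)-element subsets.
Any set of 7 elements is dependent, and removing any one element gives
an independent set of size 6, so it is a minimal dependent set.
Number of circuits = C(22,7) = 170544.

170544


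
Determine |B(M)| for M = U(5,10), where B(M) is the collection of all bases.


Bases of U(5,10) are all 5-element subsets of the 10-element ground set.
Number of bases = C(10,5).
(10 choose 5) = 252.

252


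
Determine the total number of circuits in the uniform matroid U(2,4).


In U(2,4), circuits are the (3)-element subsets.
Any set of 3 elements is dependent, and removing any one element gives
an independent set of size 2, so it is a minimal dependent set.
Number of circuits = (4 choose 3) = 4.

4


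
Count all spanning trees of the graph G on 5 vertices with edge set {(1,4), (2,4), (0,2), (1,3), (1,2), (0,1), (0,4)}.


By Kirchhoff's matrix tree theorem, the number of spanning trees equals
the determinant of any cofactor of the Laplacian matrix L.
G has 5 vertices and 7 edges.
Computing the (4 x 4) cofactor determinant gives 16.

16


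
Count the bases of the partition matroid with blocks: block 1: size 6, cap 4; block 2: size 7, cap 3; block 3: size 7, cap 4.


A basis picks exactly ci elements from block i.
Number of bases = product of C(|Si|, ci).
= C(6,4) * C(7,3) * C(7,4)
= 15 * 35 * 35
= 18375.

18375


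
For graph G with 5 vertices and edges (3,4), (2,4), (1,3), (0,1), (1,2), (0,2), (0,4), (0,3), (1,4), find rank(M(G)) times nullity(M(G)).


r(M) = |V| - c = 5 - 1 = 4.
nullity = |E| - r(M) = 9 - 4 = 5.
Product = 4 * 5 = 20.

20


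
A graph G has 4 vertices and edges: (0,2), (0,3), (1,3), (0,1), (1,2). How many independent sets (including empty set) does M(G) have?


An independent set in a graphic matroid is an acyclic edge subset.
G has 4 vertices and 5 edges.
Enumerate all 2^5 = 32 subsets, checking for acyclicity.
Total independent sets = 24.

24


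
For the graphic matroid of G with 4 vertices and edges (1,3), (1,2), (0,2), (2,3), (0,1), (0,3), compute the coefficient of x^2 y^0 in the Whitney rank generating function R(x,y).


R(x,y) = sum over A in 2^E of x^(r(E)-r(A)) * y^(|A|-r(A)).
G has 4 vertices, 6 edges. r(E) = 3.
Enumerate all 2^6 = 64 subsets.
Count subsets with r(E)-r(A)=2 and |A|-r(A)=0: 6.

6


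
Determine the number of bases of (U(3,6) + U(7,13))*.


(M1+M2)* = M1* + M2*.
M1* = U(3,6), bases: C(6,3) = 20.
M2* = U(6,13), bases: C(13,6) = 1716.
|B(M*)| = 20 * 1716 = 34320.

34320


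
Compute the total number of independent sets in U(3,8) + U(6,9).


For a direct sum, |I(M1+M2)| = |I(M1)| * |I(M2)|.
|I(U(3,8))| = sum C(8,k) for k=0..3 = 93.
|I(U(6,9))| = sum C(9,k) for k=0..6 = 466.
Total = 93 * 466 = 43338.

43338


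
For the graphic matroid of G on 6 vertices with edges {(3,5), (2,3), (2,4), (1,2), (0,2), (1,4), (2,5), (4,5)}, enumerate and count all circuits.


A circuit in a graphic matroid = edge set of a simple cycle.
G has 6 vertices and 8 edges.
Enumerating all minimal edge subsets forming cycles...
Total circuits found: 6.

6


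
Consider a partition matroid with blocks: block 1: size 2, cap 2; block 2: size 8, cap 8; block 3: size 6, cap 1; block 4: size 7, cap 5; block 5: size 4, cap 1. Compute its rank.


Rank of a partition matroid = sum of min(|Si|, ci) for each block.
= min(2,2) + min(8,8) + min(6,1) + min(7,5) + min(4,1)
= 2 + 8 + 1 + 5 + 1
= 17.

17


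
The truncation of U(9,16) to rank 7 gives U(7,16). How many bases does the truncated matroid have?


Truncating U(9,16) to rank 7 gives U(7,16).
Bases of U(7,16) are all 7-element subsets of 16 elements.
Number of bases = C(16,7) = 16! / (7! * 9!) = 11440.

11440
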